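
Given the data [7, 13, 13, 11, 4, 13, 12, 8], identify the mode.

13

Step 1: Count the frequency of each value:
  4: appears 1 time(s)
  7: appears 1 time(s)
  8: appears 1 time(s)
  11: appears 1 time(s)
  12: appears 1 time(s)
  13: appears 3 time(s)
Step 2: The value 13 appears most frequently (3 times).
Step 3: Mode = 13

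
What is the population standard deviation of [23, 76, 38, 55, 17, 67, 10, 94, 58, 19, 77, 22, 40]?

26.1676

Step 1: Compute the mean: 45.8462
Step 2: Sum of squared deviations from the mean: 8901.6923
Step 3: Population variance = 8901.6923 / 13 = 684.7456
Step 4: Standard deviation = sqrt(684.7456) = 26.1676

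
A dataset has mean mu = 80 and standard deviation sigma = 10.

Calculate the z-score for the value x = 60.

-2

Step 1: Recall the z-score formula: z = (x - mu) / sigma
Step 2: Substitute values: z = (60 - 80) / 10
Step 3: z = -20 / 10 = -2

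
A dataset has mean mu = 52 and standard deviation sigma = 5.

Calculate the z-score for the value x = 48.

-0.8

Step 1: Recall the z-score formula: z = (x - mu) / sigma
Step 2: Substitute values: z = (48 - 52) / 5
Step 3: z = -4 / 5 = -0.8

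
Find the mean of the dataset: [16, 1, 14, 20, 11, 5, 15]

11.7143

Step 1: Sum all values: 16 + 1 + 14 + 20 + 11 + 5 + 15 = 82
Step 2: Count the number of values: n = 7
Step 3: Mean = sum / n = 82 / 7 = 11.7143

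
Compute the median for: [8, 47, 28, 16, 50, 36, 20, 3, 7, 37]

24

Step 1: Sort the data in ascending order: [3, 7, 8, 16, 20, 28, 36, 37, 47, 50]
Step 2: The number of values is n = 10.
Step 3: Since n is even, the median is the average of positions 5 and 6:
  Median = (20 + 28) / 2 = 24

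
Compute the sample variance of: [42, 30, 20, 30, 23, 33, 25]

53.3333

Step 1: Compute the mean: (42 + 30 + 20 + 30 + 23 + 33 + 25) / 7 = 29
Step 2: Compute squared deviations from the mean:
  (42 - 29)^2 = 169
  (30 - 29)^2 = 1
  (20 - 29)^2 = 81
  (30 - 29)^2 = 1
  (23 - 29)^2 = 36
  (33 - 29)^2 = 16
  (25 - 29)^2 = 16
Step 3: Sum of squared deviations = 320
Step 4: Sample variance = 320 / 6 = 53.3333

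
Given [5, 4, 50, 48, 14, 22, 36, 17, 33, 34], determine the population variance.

243.81

Step 1: Compute the mean: (5 + 4 + 50 + 48 + 14 + 22 + 36 + 17 + 33 + 34) / 10 = 26.3
Step 2: Compute squared deviations from the mean:
  (5 - 26.3)^2 = 453.69
  (4 - 26.3)^2 = 497.29
  (50 - 26.3)^2 = 561.69
  (48 - 26.3)^2 = 470.89
  (14 - 26.3)^2 = 151.29
  (22 - 26.3)^2 = 18.49
  (36 - 26.3)^2 = 94.09
  (17 - 26.3)^2 = 86.49
  (33 - 26.3)^2 = 44.89
  (34 - 26.3)^2 = 59.29
Step 3: Sum of squared deviations = 2438.1
Step 4: Population variance = 2438.1 / 10 = 243.81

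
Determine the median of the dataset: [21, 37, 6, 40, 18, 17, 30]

21

Step 1: Sort the data in ascending order: [6, 17, 18, 21, 30, 37, 40]
Step 2: The number of values is n = 7.
Step 3: Since n is odd, the median is the middle value at position 4: 21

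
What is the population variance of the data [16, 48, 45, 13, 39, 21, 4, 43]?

253.2344

Step 1: Compute the mean: (16 + 48 + 45 + 13 + 39 + 21 + 4 + 43) / 8 = 28.625
Step 2: Compute squared deviations from the mean:
  (16 - 28.625)^2 = 159.3906
  (48 - 28.625)^2 = 375.3906
  (45 - 28.625)^2 = 268.1406
  (13 - 28.625)^2 = 244.1406
  (39 - 28.625)^2 = 107.6406
  (21 - 28.625)^2 = 58.1406
  (4 - 28.625)^2 = 606.3906
  (43 - 28.625)^2 = 206.6406
Step 3: Sum of squared deviations = 2025.875
Step 4: Population variance = 2025.875 / 8 = 253.2344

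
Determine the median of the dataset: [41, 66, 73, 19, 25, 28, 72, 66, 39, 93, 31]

41

Step 1: Sort the data in ascending order: [19, 25, 28, 31, 39, 41, 66, 66, 72, 73, 93]
Step 2: The number of values is n = 11.
Step 3: Since n is odd, the median is the middle value at position 6: 41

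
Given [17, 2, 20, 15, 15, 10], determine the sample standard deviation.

6.3692

Step 1: Compute the mean: 13.1667
Step 2: Sum of squared deviations from the mean: 202.8333
Step 3: Sample variance = 202.8333 / 5 = 40.5667
Step 4: Standard deviation = sqrt(40.5667) = 6.3692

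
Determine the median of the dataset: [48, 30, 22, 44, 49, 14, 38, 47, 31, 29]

34.5

Step 1: Sort the data in ascending order: [14, 22, 29, 30, 31, 38, 44, 47, 48, 49]
Step 2: The number of values is n = 10.
Step 3: Since n is even, the median is the average of positions 5 and 6:
  Median = (31 + 38) / 2 = 34.5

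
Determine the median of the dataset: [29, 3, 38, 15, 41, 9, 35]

29

Step 1: Sort the data in ascending order: [3, 9, 15, 29, 35, 38, 41]
Step 2: The number of values is n = 7.
Step 3: Since n is odd, the median is the middle value at position 4: 29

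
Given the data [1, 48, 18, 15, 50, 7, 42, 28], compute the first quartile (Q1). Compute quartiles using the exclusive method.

9

Step 1: Sort the data: [1, 7, 15, 18, 28, 42, 48, 50]
Step 2: n = 8
Step 3: Using the exclusive quartile method:
  Q1 = 9
  Q2 (median) = 23
  Q3 = 46.5
  IQR = Q3 - Q1 = 46.5 - 9 = 37.5
Step 4: Q1 = 9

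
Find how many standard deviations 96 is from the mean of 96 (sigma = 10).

0

Step 1: Recall the z-score formula: z = (x - mu) / sigma
Step 2: Substitute values: z = (96 - 96) / 10
Step 3: z = 0 / 10 = 0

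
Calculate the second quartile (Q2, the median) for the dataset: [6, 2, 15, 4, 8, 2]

5

Step 1: Sort the data: [2, 2, 4, 6, 8, 15]
Step 2: n = 6
Step 3: Q2 is the median. Since n is even, it is the average of the values at positions 3 and 4:
  Q2 = (4 + 6) / 2 = 5
Step 4: Q2 = 5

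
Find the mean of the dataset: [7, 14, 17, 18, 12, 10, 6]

12

Step 1: Sum all values: 7 + 14 + 17 + 18 + 12 + 10 + 6 = 84
Step 2: Count the number of values: n = 7
Step 3: Mean = sum / n = 84 / 7 = 12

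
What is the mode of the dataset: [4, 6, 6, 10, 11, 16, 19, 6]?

6

Step 1: Count the frequency of each value:
  4: appears 1 time(s)
  6: appears 3 time(s)
  10: appears 1 time(s)
  11: appears 1 time(s)
  16: appears 1 time(s)
  19: appears 1 time(s)
Step 2: The value 6 appears most frequently (3 times).
Step 3: Mode = 6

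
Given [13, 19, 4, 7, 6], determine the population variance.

30.16

Step 1: Compute the mean: (13 + 19 + 4 + 7 + 6) / 5 = 9.8
Step 2: Compute squared deviations from the mean:
  (13 - 9.8)^2 = 10.24
  (19 - 9.8)^2 = 84.64
  (4 - 9.8)^2 = 33.64
  (7 - 9.8)^2 = 7.84
  (6 - 9.8)^2 = 14.44
Step 3: Sum of squared deviations = 150.8
Step 4: Population variance = 150.8 / 5 = 30.16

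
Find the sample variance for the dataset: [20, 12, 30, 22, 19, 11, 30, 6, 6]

84.75

Step 1: Compute the mean: (20 + 12 + 30 + 22 + 19 + 11 + 30 + 6 + 6) / 9 = 17.3333
Step 2: Compute squared deviations from the mean:
  (20 - 17.3333)^2 = 7.1111
  (12 - 17.3333)^2 = 28.4444
  (30 - 17.3333)^2 = 160.4444
  (22 - 17.3333)^2 = 21.7778
  (19 - 17.3333)^2 = 2.7778
  (11 - 17.3333)^2 = 40.1111
  (30 - 17.3333)^2 = 160.4444
  (6 - 17.3333)^2 = 128.4444
  (6 - 17.3333)^2 = 128.4444
Step 3: Sum of squared deviations = 678
Step 4: Sample variance = 678 / 8 = 84.75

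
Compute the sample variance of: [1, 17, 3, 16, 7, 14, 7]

40.9048

Step 1: Compute the mean: (1 + 17 + 3 + 16 + 7 + 14 + 7) / 7 = 9.2857
Step 2: Compute squared deviations from the mean:
  (1 - 9.2857)^2 = 68.6531
  (17 - 9.2857)^2 = 59.5102
  (3 - 9.2857)^2 = 39.5102
  (16 - 9.2857)^2 = 45.0816
  (7 - 9.2857)^2 = 5.2245
  (14 - 9.2857)^2 = 22.2245
  (7 - 9.2857)^2 = 5.2245
Step 3: Sum of squared deviations = 245.4286
Step 4: Sample variance = 245.4286 / 6 = 40.9048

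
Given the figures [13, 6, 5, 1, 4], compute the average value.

5.8

Step 1: Sum all values: 13 + 6 + 5 + 1 + 4 = 29
Step 2: Count the number of values: n = 5
Step 3: Mean = sum / n = 29 / 5 = 5.8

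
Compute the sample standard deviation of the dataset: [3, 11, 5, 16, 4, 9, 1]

5.2599

Step 1: Compute the mean: 7
Step 2: Sum of squared deviations from the mean: 166
Step 3: Sample variance = 166 / 6 = 27.6667
Step 4: Standard deviation = sqrt(27.6667) = 5.2599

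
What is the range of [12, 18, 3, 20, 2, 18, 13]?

18

Step 1: Identify the maximum value: max = 20
Step 2: Identify the minimum value: min = 2
Step 3: Range = max - min = 20 - 2 = 18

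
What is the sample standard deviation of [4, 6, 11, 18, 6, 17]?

6.0222

Step 1: Compute the mean: 10.3333
Step 2: Sum of squared deviations from the mean: 181.3333
Step 3: Sample variance = 181.3333 / 5 = 36.2667
Step 4: Standard deviation = sqrt(36.2667) = 6.0222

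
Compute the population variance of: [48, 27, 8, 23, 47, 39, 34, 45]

169.6094

Step 1: Compute the mean: (48 + 27 + 8 + 23 + 47 + 39 + 34 + 45) / 8 = 33.875
Step 2: Compute squared deviations from the mean:
  (48 - 33.875)^2 = 199.5156
  (27 - 33.875)^2 = 47.2656
  (8 - 33.875)^2 = 669.5156
  (23 - 33.875)^2 = 118.2656
  (47 - 33.875)^2 = 172.2656
  (39 - 33.875)^2 = 26.2656
  (34 - 33.875)^2 = 0.0156
  (45 - 33.875)^2 = 123.7656
Step 3: Sum of squared deviations = 1356.875
Step 4: Population variance = 1356.875 / 8 = 169.6094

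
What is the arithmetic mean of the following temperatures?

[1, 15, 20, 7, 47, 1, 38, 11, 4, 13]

15.7

Step 1: Sum all values: 1 + 15 + 20 + 7 + 47 + 1 + 38 + 11 + 4 + 13 = 157
Step 2: Count the number of values: n = 10
Step 3: Mean = sum / n = 157 / 10 = 15.7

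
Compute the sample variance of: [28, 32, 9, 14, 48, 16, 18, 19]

156.8571

Step 1: Compute the mean: (28 + 32 + 9 + 14 + 48 + 16 + 18 + 19) / 8 = 23
Step 2: Compute squared deviations from the mean:
  (28 - 23)^2 = 25
  (32 - 23)^2 = 81
  (9 - 23)^2 = 196
  (14 - 23)^2 = 81
  (48 - 23)^2 = 625
  (16 - 23)^2 = 49
  (18 - 23)^2 = 25
  (19 - 23)^2 = 16
Step 3: Sum of squared deviations = 1098
Step 4: Sample variance = 1098 / 7 = 156.8571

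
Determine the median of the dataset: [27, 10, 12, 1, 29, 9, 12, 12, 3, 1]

11

Step 1: Sort the data in ascending order: [1, 1, 3, 9, 10, 12, 12, 12, 27, 29]
Step 2: The number of values is n = 10.
Step 3: Since n is even, the median is the average of positions 5 and 6:
  Median = (10 + 12) / 2 = 11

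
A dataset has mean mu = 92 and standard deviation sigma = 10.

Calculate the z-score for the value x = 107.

1.5

Step 1: Recall the z-score formula: z = (x - mu) / sigma
Step 2: Substitute values: z = (107 - 92) / 10
Step 3: z = 15 / 10 = 1.5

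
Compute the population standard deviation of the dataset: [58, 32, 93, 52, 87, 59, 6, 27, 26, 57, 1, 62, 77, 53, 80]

27.0029

Step 1: Compute the mean: 51.3333
Step 2: Sum of squared deviations from the mean: 10937.3333
Step 3: Population variance = 10937.3333 / 15 = 729.1556
Step 4: Standard deviation = sqrt(729.1556) = 27.0029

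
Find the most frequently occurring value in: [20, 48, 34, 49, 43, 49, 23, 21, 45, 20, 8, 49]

49

Step 1: Count the frequency of each value:
  8: appears 1 time(s)
  20: appears 2 time(s)
  21: appears 1 time(s)
  23: appears 1 time(s)
  34: appears 1 time(s)
  43: appears 1 time(s)
  45: appears 1 time(s)
  48: appears 1 time(s)
  49: appears 3 time(s)
Step 2: The value 49 appears most frequently (3 times).
Step 3: Mode = 49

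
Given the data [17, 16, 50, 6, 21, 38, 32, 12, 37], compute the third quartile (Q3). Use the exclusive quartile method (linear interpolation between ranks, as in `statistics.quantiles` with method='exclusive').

37.5

Step 1: Sort the data: [6, 12, 16, 17, 21, 32, 37, 38, 50]
Step 2: n = 9
Step 3: Using the exclusive quartile method:
  Q1 = 14
  Q2 (median) = 21
  Q3 = 37.5
  IQR = Q3 - Q1 = 37.5 - 14 = 23.5
Step 4: Q3 = 37.5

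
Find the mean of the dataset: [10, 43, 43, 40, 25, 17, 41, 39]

32.25

Step 1: Sum all values: 10 + 43 + 43 + 40 + 25 + 17 + 41 + 39 = 258
Step 2: Count the number of values: n = 8
Step 3: Mean = sum / n = 258 / 8 = 32.25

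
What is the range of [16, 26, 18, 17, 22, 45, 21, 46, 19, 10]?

36

Step 1: Identify the maximum value: max = 46
Step 2: Identify the minimum value: min = 10
Step 3: Range = max - min = 46 - 10 = 36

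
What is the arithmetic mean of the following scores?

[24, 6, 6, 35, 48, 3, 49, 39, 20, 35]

26.5

Step 1: Sum all values: 24 + 6 + 6 + 35 + 48 + 3 + 49 + 39 + 20 + 35 = 265
Step 2: Count the number of values: n = 10
Step 3: Mean = sum / n = 265 / 10 = 26.5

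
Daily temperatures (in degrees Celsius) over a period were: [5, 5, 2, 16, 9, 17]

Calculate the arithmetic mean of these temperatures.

9

Step 1: Sum all values: 5 + 5 + 2 + 16 + 9 + 17 = 54
Step 2: Count the number of values: n = 6
Step 3: Mean = sum / n = 54 / 6 = 9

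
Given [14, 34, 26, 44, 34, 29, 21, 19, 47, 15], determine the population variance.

118.81

Step 1: Compute the mean: (14 + 34 + 26 + 44 + 34 + 29 + 21 + 19 + 47 + 15) / 10 = 28.3
Step 2: Compute squared deviations from the mean:
  (14 - 28.3)^2 = 204.49
  (34 - 28.3)^2 = 32.49
  (26 - 28.3)^2 = 5.29
  (44 - 28.3)^2 = 246.49
  (34 - 28.3)^2 = 32.49
  (29 - 28.3)^2 = 0.49
  (21 - 28.3)^2 = 53.29
  (19 - 28.3)^2 = 86.49
  (47 - 28.3)^2 = 349.69
  (15 - 28.3)^2 = 176.89
Step 3: Sum of squared deviations = 1188.1
Step 4: Population variance = 1188.1 / 10 = 118.81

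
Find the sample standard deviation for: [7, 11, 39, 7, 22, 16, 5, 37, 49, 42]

16.7216

Step 1: Compute the mean: 23.5
Step 2: Sum of squared deviations from the mean: 2516.5
Step 3: Sample variance = 2516.5 / 9 = 279.6111
Step 4: Standard deviation = sqrt(279.6111) = 16.7216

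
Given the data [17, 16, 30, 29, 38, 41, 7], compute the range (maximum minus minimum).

34

Step 1: Identify the maximum value: max = 41
Step 2: Identify the minimum value: min = 7
Step 3: Range = max - min = 41 - 7 = 34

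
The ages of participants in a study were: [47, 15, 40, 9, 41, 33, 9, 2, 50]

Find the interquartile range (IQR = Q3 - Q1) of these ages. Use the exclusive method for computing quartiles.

35

Step 1: Sort the data: [2, 9, 9, 15, 33, 40, 41, 47, 50]
Step 2: n = 9
Step 3: Using the exclusive quartile method:
  Q1 = 9
  Q2 (median) = 33
  Q3 = 44
  IQR = Q3 - Q1 = 44 - 9 = 35
Step 4: IQR = 35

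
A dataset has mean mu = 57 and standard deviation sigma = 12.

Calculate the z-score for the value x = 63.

0.5

Step 1: Recall the z-score formula: z = (x - mu) / sigma
Step 2: Substitute values: z = (63 - 57) / 12
Step 3: z = 6 / 12 = 0.5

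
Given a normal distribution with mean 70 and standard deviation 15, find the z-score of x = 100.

2

Step 1: Recall the z-score formula: z = (x - mu) / sigma
Step 2: Substitute values: z = (100 - 70) / 15
Step 3: z = 30 / 15 = 2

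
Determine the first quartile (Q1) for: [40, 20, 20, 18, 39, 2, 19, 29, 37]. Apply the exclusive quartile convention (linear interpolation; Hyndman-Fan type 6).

18.5

Step 1: Sort the data: [2, 18, 19, 20, 20, 29, 37, 39, 40]
Step 2: n = 9
Step 3: Using the exclusive quartile method:
  Q1 = 18.5
  Q2 (median) = 20
  Q3 = 38
  IQR = Q3 - Q1 = 38 - 18.5 = 19.5
Step 4: Q1 = 18.5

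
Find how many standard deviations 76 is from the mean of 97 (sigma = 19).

-1.1053

Step 1: Recall the z-score formula: z = (x - mu) / sigma
Step 2: Substitute values: z = (76 - 97) / 19
Step 3: z = -21 / 19 = -1.1053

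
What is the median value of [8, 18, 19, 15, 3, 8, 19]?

15

Step 1: Sort the data in ascending order: [3, 8, 8, 15, 18, 19, 19]
Step 2: The number of values is n = 7.
Step 3: Since n is odd, the median is the middle value at position 4: 15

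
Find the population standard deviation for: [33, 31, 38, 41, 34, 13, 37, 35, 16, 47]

9.9825

Step 1: Compute the mean: 32.5
Step 2: Sum of squared deviations from the mean: 996.5
Step 3: Population variance = 996.5 / 10 = 99.65
Step 4: Standard deviation = sqrt(99.65) = 9.9825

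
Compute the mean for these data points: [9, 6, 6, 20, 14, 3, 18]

10.8571

Step 1: Sum all values: 9 + 6 + 6 + 20 + 14 + 3 + 18 = 76
Step 2: Count the number of values: n = 7
Step 3: Mean = sum / n = 76 / 7 = 10.8571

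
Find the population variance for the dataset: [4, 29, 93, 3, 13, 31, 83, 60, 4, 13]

1023.01

Step 1: Compute the mean: (4 + 29 + 93 + 3 + 13 + 31 + 83 + 60 + 4 + 13) / 10 = 33.3
Step 2: Compute squared deviations from the mean:
  (4 - 33.3)^2 = 858.49
  (29 - 33.3)^2 = 18.49
  (93 - 33.3)^2 = 3564.09
  (3 - 33.3)^2 = 918.09
  (13 - 33.3)^2 = 412.09
  (31 - 33.3)^2 = 5.29
  (83 - 33.3)^2 = 2470.09
  (60 - 33.3)^2 = 712.89
  (4 - 33.3)^2 = 858.49
  (13 - 33.3)^2 = 412.09
Step 3: Sum of squared deviations = 10230.1
Step 4: Population variance = 10230.1 / 10 = 1023.01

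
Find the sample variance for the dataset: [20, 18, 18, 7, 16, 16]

20.9667

Step 1: Compute the mean: (20 + 18 + 18 + 7 + 16 + 16) / 6 = 15.8333
Step 2: Compute squared deviations from the mean:
  (20 - 15.8333)^2 = 17.3611
  (18 - 15.8333)^2 = 4.6944
  (18 - 15.8333)^2 = 4.6944
  (7 - 15.8333)^2 = 78.0278
  (16 - 15.8333)^2 = 0.0278
  (16 - 15.8333)^2 = 0.0278
Step 3: Sum of squared deviations = 104.8333
Step 4: Sample variance = 104.8333 / 5 = 20.9667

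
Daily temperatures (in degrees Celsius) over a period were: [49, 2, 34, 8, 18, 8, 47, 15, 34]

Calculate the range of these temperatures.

47

Step 1: Identify the maximum value: max = 49
Step 2: Identify the minimum value: min = 2
Step 3: Range = max - min = 49 - 2 = 47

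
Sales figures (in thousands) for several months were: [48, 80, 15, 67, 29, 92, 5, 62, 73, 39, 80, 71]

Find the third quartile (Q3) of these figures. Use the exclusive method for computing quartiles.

78.25

Step 1: Sort the data: [5, 15, 29, 39, 48, 62, 67, 71, 73, 80, 80, 92]
Step 2: n = 12
Step 3: Using the exclusive quartile method:
  Q1 = 31.5
  Q2 (median) = 64.5
  Q3 = 78.25
  IQR = Q3 - Q1 = 78.25 - 31.5 = 46.75
Step 4: Q3 = 78.25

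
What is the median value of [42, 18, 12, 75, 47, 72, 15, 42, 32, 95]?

42

Step 1: Sort the data in ascending order: [12, 15, 18, 32, 42, 42, 47, 72, 75, 95]
Step 2: The number of values is n = 10.
Step 3: Since n is even, the median is the average of positions 5 and 6:
  Median = (42 + 42) / 2 = 42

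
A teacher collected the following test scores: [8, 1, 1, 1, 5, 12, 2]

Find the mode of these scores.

1

Step 1: Count the frequency of each value:
  1: appears 3 time(s)
  2: appears 1 time(s)
  5: appears 1 time(s)
  8: appears 1 time(s)
  12: appears 1 time(s)
Step 2: The value 1 appears most frequently (3 times).
Step 3: Mode = 1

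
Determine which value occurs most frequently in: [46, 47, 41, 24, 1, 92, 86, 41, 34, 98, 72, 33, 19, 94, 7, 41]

41

Step 1: Count the frequency of each value:
  1: appears 1 time(s)
  7: appears 1 time(s)
  19: appears 1 time(s)
  24: appears 1 time(s)
  33: appears 1 time(s)
  34: appears 1 time(s)
  41: appears 3 time(s)
  46: appears 1 time(s)
  47: appears 1 time(s)
  72: appears 1 time(s)
  86: appears 1 time(s)
  92: appears 1 time(s)
  94: appears 1 time(s)
  98: appears 1 time(s)
Step 2: The value 41 appears most frequently (3 times).
Step 3: Mode = 41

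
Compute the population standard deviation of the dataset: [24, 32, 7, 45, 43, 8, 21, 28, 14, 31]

12.5224

Step 1: Compute the mean: 25.3
Step 2: Sum of squared deviations from the mean: 1568.1
Step 3: Population variance = 1568.1 / 10 = 156.81
Step 4: Standard deviation = sqrt(156.81) = 12.5224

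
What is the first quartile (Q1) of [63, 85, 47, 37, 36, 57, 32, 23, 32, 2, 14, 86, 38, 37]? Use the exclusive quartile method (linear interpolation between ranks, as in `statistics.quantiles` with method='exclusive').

29.75

Step 1: Sort the data: [2, 14, 23, 32, 32, 36, 37, 37, 38, 47, 57, 63, 85, 86]
Step 2: n = 14
Step 3: Using the exclusive quartile method:
  Q1 = 29.75
  Q2 (median) = 37
  Q3 = 58.5
  IQR = Q3 - Q1 = 58.5 - 29.75 = 28.75
Step 4: Q1 = 29.75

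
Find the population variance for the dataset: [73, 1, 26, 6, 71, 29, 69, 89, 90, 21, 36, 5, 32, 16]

930.4898

Step 1: Compute the mean: (73 + 1 + 26 + 6 + 71 + 29 + 69 + 89 + 90 + 21 + 36 + 5 + 32 + 16) / 14 = 40.2857
Step 2: Compute squared deviations from the mean:
  (73 - 40.2857)^2 = 1070.2245
  (1 - 40.2857)^2 = 1543.3673
  (26 - 40.2857)^2 = 204.0816
  (6 - 40.2857)^2 = 1175.5102
  (71 - 40.2857)^2 = 943.3673
  (29 - 40.2857)^2 = 127.3673
  (69 - 40.2857)^2 = 824.5102
  (89 - 40.2857)^2 = 2373.0816
  (90 - 40.2857)^2 = 2471.5102
  (21 - 40.2857)^2 = 371.9388
  (36 - 40.2857)^2 = 18.3673
  (5 - 40.2857)^2 = 1245.0816
  (32 - 40.2857)^2 = 68.6531
  (16 - 40.2857)^2 = 589.7959
Step 3: Sum of squared deviations = 13026.8571
Step 4: Population variance = 13026.8571 / 14 = 930.4898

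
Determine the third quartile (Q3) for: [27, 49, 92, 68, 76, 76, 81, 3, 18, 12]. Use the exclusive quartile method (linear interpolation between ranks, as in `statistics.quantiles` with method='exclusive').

77.25

Step 1: Sort the data: [3, 12, 18, 27, 49, 68, 76, 76, 81, 92]
Step 2: n = 10
Step 3: Using the exclusive quartile method:
  Q1 = 16.5
  Q2 (median) = 58.5
  Q3 = 77.25
  IQR = Q3 - Q1 = 77.25 - 16.5 = 60.75
Step 4: Q3 = 77.25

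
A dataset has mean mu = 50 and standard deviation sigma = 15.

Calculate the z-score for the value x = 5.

-3

Step 1: Recall the z-score formula: z = (x - mu) / sigma
Step 2: Substitute values: z = (5 - 50) / 15
Step 3: z = -45 / 15 = -3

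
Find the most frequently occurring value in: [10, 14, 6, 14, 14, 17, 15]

14

Step 1: Count the frequency of each value:
  6: appears 1 time(s)
  10: appears 1 time(s)
  14: appears 3 time(s)
  15: appears 1 time(s)
  17: appears 1 time(s)
Step 2: The value 14 appears most frequently (3 times).
Step 3: Mode = 14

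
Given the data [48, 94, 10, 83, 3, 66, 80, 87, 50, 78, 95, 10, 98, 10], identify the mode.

10

Step 1: Count the frequency of each value:
  3: appears 1 time(s)
  10: appears 3 time(s)
  48: appears 1 time(s)
  50: appears 1 time(s)
  66: appears 1 time(s)
  78: appears 1 time(s)
  80: appears 1 time(s)
  83: appears 1 time(s)
  87: appears 1 time(s)
  94: appears 1 time(s)
  95: appears 1 time(s)
  98: appears 1 time(s)
Step 2: The value 10 appears most frequently (3 times).
Step 3: Mode = 10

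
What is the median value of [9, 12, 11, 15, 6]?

11

Step 1: Sort the data in ascending order: [6, 9, 11, 12, 15]
Step 2: The number of values is n = 5.
Step 3: Since n is odd, the median is the middle value at position 3: 11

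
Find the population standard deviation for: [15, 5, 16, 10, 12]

3.9294

Step 1: Compute the mean: 11.6
Step 2: Sum of squared deviations from the mean: 77.2
Step 3: Population variance = 77.2 / 5 = 15.44
Step 4: Standard deviation = sqrt(15.44) = 3.9294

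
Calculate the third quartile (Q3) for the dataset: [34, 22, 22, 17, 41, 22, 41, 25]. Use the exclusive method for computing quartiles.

39.25

Step 1: Sort the data: [17, 22, 22, 22, 25, 34, 41, 41]
Step 2: n = 8
Step 3: Using the exclusive quartile method:
  Q1 = 22
  Q2 (median) = 23.5
  Q3 = 39.25
  IQR = Q3 - Q1 = 39.25 - 22 = 17.25
Step 4: Q3 = 39.25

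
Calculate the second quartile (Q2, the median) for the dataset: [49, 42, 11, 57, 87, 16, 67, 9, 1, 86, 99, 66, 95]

57

Step 1: Sort the data: [1, 9, 11, 16, 42, 49, 57, 66, 67, 86, 87, 95, 99]
Step 2: n = 13
Step 3: Q2 is the median. Since n is odd, it is the middle value at position 7: 57
Step 4: Q2 = 57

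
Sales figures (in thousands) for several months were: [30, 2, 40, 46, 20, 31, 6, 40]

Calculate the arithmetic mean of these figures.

26.875

Step 1: Sum all values: 30 + 2 + 40 + 46 + 20 + 31 + 6 + 40 = 215
Step 2: Count the number of values: n = 8
Step 3: Mean = sum / n = 215 / 8 = 26.875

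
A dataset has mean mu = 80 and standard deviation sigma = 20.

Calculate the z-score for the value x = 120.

2

Step 1: Recall the z-score formula: z = (x - mu) / sigma
Step 2: Substitute values: z = (120 - 80) / 20
Step 3: z = 40 / 20 = 2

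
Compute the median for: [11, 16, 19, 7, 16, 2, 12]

12

Step 1: Sort the data in ascending order: [2, 7, 11, 12, 16, 16, 19]
Step 2: The number of values is n = 7.
Step 3: Since n is odd, the median is the middle value at position 4: 12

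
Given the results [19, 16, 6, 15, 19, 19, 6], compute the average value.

14.2857

Step 1: Sum all values: 19 + 16 + 6 + 15 + 19 + 19 + 6 = 100
Step 2: Count the number of values: n = 7
Step 3: Mean = sum / n = 100 / 7 = 14.2857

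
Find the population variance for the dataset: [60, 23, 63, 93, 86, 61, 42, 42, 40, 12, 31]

572.3802

Step 1: Compute the mean: (60 + 23 + 63 + 93 + 86 + 61 + 42 + 42 + 40 + 12 + 31) / 11 = 50.2727
Step 2: Compute squared deviations from the mean:
  (60 - 50.2727)^2 = 94.6198
  (23 - 50.2727)^2 = 743.8017
  (63 - 50.2727)^2 = 161.9835
  (93 - 50.2727)^2 = 1825.6198
  (86 - 50.2727)^2 = 1276.438
  (61 - 50.2727)^2 = 115.0744
  (42 - 50.2727)^2 = 68.438
  (42 - 50.2727)^2 = 68.438
  (40 - 50.2727)^2 = 105.5289
  (12 - 50.2727)^2 = 1464.8017
  (31 - 50.2727)^2 = 371.438
Step 3: Sum of squared deviations = 6296.1818
Step 4: Population variance = 6296.1818 / 11 = 572.3802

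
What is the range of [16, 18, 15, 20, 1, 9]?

19

Step 1: Identify the maximum value: max = 20
Step 2: Identify the minimum value: min = 1
Step 3: Range = max - min = 20 - 1 = 19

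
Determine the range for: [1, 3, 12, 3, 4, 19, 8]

18

Step 1: Identify the maximum value: max = 19
Step 2: Identify the minimum value: min = 1
Step 3: Range = max - min = 19 - 1 = 18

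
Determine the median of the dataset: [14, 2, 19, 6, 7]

7

Step 1: Sort the data in ascending order: [2, 6, 7, 14, 19]
Step 2: The number of values is n = 5.
Step 3: Since n is odd, the median is the middle value at position 3: 7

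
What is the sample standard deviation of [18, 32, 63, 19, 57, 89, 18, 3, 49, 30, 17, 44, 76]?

25.9504

Step 1: Compute the mean: 39.6154
Step 2: Sum of squared deviations from the mean: 8081.0769
Step 3: Sample variance = 8081.0769 / 12 = 673.4231
Step 4: Standard deviation = sqrt(673.4231) = 25.9504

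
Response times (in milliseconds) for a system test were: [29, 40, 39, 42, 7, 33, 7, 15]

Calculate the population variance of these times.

190

Step 1: Compute the mean: (29 + 40 + 39 + 42 + 7 + 33 + 7 + 15) / 8 = 26.5
Step 2: Compute squared deviations from the mean:
  (29 - 26.5)^2 = 6.25
  (40 - 26.5)^2 = 182.25
  (39 - 26.5)^2 = 156.25
  (42 - 26.5)^2 = 240.25
  (7 - 26.5)^2 = 380.25
  (33 - 26.5)^2 = 42.25
  (7 - 26.5)^2 = 380.25
  (15 - 26.5)^2 = 132.25
Step 3: Sum of squared deviations = 1520
Step 4: Population variance = 1520 / 8 = 190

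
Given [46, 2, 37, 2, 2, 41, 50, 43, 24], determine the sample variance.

415.5278

Step 1: Compute the mean: (46 + 2 + 37 + 2 + 2 + 41 + 50 + 43 + 24) / 9 = 27.4444
Step 2: Compute squared deviations from the mean:
  (46 - 27.4444)^2 = 344.3086
  (2 - 27.4444)^2 = 647.4198
  (37 - 27.4444)^2 = 91.3086
  (2 - 27.4444)^2 = 647.4198
  (2 - 27.4444)^2 = 647.4198
  (41 - 27.4444)^2 = 183.7531
  (50 - 27.4444)^2 = 508.7531
  (43 - 27.4444)^2 = 241.9753
  (24 - 27.4444)^2 = 11.8642
Step 3: Sum of squared deviations = 3324.2222
Step 4: Sample variance = 3324.2222 / 8 = 415.5278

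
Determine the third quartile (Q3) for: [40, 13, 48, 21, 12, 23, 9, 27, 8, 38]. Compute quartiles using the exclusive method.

38.5

Step 1: Sort the data: [8, 9, 12, 13, 21, 23, 27, 38, 40, 48]
Step 2: n = 10
Step 3: Using the exclusive quartile method:
  Q1 = 11.25
  Q2 (median) = 22
  Q3 = 38.5
  IQR = Q3 - Q1 = 38.5 - 11.25 = 27.25
Step 4: Q3 = 38.5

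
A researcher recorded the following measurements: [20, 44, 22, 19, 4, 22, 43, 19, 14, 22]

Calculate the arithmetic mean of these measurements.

22.9

Step 1: Sum all values: 20 + 44 + 22 + 19 + 4 + 22 + 43 + 19 + 14 + 22 = 229
Step 2: Count the number of values: n = 10
Step 3: Mean = sum / n = 229 / 10 = 22.9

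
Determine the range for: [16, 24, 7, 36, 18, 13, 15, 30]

29

Step 1: Identify the maximum value: max = 36
Step 2: Identify the minimum value: min = 7
Step 3: Range = max - min = 36 - 7 = 29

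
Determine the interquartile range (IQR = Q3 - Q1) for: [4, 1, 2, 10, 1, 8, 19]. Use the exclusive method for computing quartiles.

9

Step 1: Sort the data: [1, 1, 2, 4, 8, 10, 19]
Step 2: n = 7
Step 3: Using the exclusive quartile method:
  Q1 = 1
  Q2 (median) = 4
  Q3 = 10
  IQR = Q3 - Q1 = 10 - 1 = 9
Step 4: IQR = 9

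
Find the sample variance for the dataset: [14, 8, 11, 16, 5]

19.7

Step 1: Compute the mean: (14 + 8 + 11 + 16 + 5) / 5 = 10.8
Step 2: Compute squared deviations from the mean:
  (14 - 10.8)^2 = 10.24
  (8 - 10.8)^2 = 7.84
  (11 - 10.8)^2 = 0.04
  (16 - 10.8)^2 = 27.04
  (5 - 10.8)^2 = 33.64
Step 3: Sum of squared deviations = 78.8
Step 4: Sample variance = 78.8 / 4 = 19.7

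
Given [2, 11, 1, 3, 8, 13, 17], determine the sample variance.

37.4762

Step 1: Compute the mean: (2 + 11 + 1 + 3 + 8 + 13 + 17) / 7 = 7.8571
Step 2: Compute squared deviations from the mean:
  (2 - 7.8571)^2 = 34.3061
  (11 - 7.8571)^2 = 9.8776
  (1 - 7.8571)^2 = 47.0204
  (3 - 7.8571)^2 = 23.5918
  (8 - 7.8571)^2 = 0.0204
  (13 - 7.8571)^2 = 26.449
  (17 - 7.8571)^2 = 83.5918
Step 3: Sum of squared deviations = 224.8571
Step 4: Sample variance = 224.8571 / 6 = 37.4762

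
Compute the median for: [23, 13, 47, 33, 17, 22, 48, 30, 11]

23

Step 1: Sort the data in ascending order: [11, 13, 17, 22, 23, 30, 33, 47, 48]
Step 2: The number of values is n = 9.
Step 3: Since n is odd, the median is the middle value at position 5: 23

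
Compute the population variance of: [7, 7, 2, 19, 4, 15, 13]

33.102

Step 1: Compute the mean: (7 + 7 + 2 + 19 + 4 + 15 + 13) / 7 = 9.5714
Step 2: Compute squared deviations from the mean:
  (7 - 9.5714)^2 = 6.6122
  (7 - 9.5714)^2 = 6.6122
  (2 - 9.5714)^2 = 57.3265
  (19 - 9.5714)^2 = 88.898
  (4 - 9.5714)^2 = 31.0408
  (15 - 9.5714)^2 = 29.4694
  (13 - 9.5714)^2 = 11.7551
Step 3: Sum of squared deviations = 231.7143
Step 4: Population variance = 231.7143 / 7 = 33.102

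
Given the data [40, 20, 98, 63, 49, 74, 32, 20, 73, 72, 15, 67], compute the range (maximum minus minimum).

83

Step 1: Identify the maximum value: max = 98
Step 2: Identify the minimum value: min = 15
Step 3: Range = max - min = 98 - 15 = 83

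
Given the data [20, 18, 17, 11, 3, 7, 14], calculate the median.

14

Step 1: Sort the data in ascending order: [3, 7, 11, 14, 17, 18, 20]
Step 2: The number of values is n = 7.
Step 3: Since n is odd, the median is the middle value at position 4: 14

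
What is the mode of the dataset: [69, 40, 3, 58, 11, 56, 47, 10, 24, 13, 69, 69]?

69

Step 1: Count the frequency of each value:
  3: appears 1 time(s)
  10: appears 1 time(s)
  11: appears 1 time(s)
  13: appears 1 time(s)
  24: appears 1 time(s)
  40: appears 1 time(s)
  47: appears 1 time(s)
  56: appears 1 time(s)
  58: appears 1 time(s)
  69: appears 3 time(s)
Step 2: The value 69 appears most frequently (3 times).
Step 3: Mode = 69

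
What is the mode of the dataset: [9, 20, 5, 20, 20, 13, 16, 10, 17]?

20

Step 1: Count the frequency of each value:
  5: appears 1 time(s)
  9: appears 1 time(s)
  10: appears 1 time(s)
  13: appears 1 time(s)
  16: appears 1 time(s)
  17: appears 1 time(s)
  20: appears 3 time(s)
Step 2: The value 20 appears most frequently (3 times).
Step 3: Mode = 20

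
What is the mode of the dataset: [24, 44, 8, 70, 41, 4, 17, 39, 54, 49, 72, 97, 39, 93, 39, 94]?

39

Step 1: Count the frequency of each value:
  4: appears 1 time(s)
  8: appears 1 time(s)
  17: appears 1 time(s)
  24: appears 1 time(s)
  39: appears 3 time(s)
  41: appears 1 time(s)
  44: appears 1 time(s)
  49: appears 1 time(s)
  54: appears 1 time(s)
  70: appears 1 time(s)
  72: appears 1 time(s)
  93: appears 1 time(s)
  94: appears 1 time(s)
  97: appears 1 time(s)
Step 2: The value 39 appears most frequently (3 times).
Step 3: Mode = 39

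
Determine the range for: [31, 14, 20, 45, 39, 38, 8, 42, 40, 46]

38

Step 1: Identify the maximum value: max = 46
Step 2: Identify the minimum value: min = 8
Step 3: Range = max - min = 46 - 8 = 38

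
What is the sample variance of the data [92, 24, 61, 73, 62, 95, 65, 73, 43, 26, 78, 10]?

741.3636

Step 1: Compute the mean: (92 + 24 + 61 + 73 + 62 + 95 + 65 + 73 + 43 + 26 + 78 + 10) / 12 = 58.5
Step 2: Compute squared deviations from the mean:
  (92 - 58.5)^2 = 1122.25
  (24 - 58.5)^2 = 1190.25
  (61 - 58.5)^2 = 6.25
  (73 - 58.5)^2 = 210.25
  (62 - 58.5)^2 = 12.25
  (95 - 58.5)^2 = 1332.25
  (65 - 58.5)^2 = 42.25
  (73 - 58.5)^2 = 210.25
  (43 - 58.5)^2 = 240.25
  (26 - 58.5)^2 = 1056.25
  (78 - 58.5)^2 = 380.25
  (10 - 58.5)^2 = 2352.25
Step 3: Sum of squared deviations = 8155
Step 4: Sample variance = 8155 / 11 = 741.3636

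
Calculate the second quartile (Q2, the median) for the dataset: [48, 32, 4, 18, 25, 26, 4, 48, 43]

26

Step 1: Sort the data: [4, 4, 18, 25, 26, 32, 43, 48, 48]
Step 2: n = 9
Step 3: Q2 is the median. Since n is odd, it is the middle value at position 5: 26
Step 4: Q2 = 26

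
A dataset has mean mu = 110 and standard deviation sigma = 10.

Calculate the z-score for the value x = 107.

-0.3

Step 1: Recall the z-score formula: z = (x - mu) / sigma
Step 2: Substitute values: z = (107 - 110) / 10
Step 3: z = -3 / 10 = -0.3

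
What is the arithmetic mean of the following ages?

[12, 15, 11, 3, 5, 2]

8

Step 1: Sum all values: 12 + 15 + 11 + 3 + 5 + 2 = 48
Step 2: Count the number of values: n = 6
Step 3: Mean = sum / n = 48 / 6 = 8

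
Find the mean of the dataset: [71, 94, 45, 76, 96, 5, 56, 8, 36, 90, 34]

55.5455

Step 1: Sum all values: 71 + 94 + 45 + 76 + 96 + 5 + 56 + 8 + 36 + 90 + 34 = 611
Step 2: Count the number of values: n = 11
Step 3: Mean = sum / n = 611 / 11 = 55.5455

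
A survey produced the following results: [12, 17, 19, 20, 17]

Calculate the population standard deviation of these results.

2.7568

Step 1: Compute the mean: 17
Step 2: Sum of squared deviations from the mean: 38
Step 3: Population variance = 38 / 5 = 7.6
Step 4: Standard deviation = sqrt(7.6) = 2.7568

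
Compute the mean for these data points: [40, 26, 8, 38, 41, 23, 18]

27.7143

Step 1: Sum all values: 40 + 26 + 8 + 38 + 41 + 23 + 18 = 194
Step 2: Count the number of values: n = 7
Step 3: Mean = sum / n = 194 / 7 = 27.7143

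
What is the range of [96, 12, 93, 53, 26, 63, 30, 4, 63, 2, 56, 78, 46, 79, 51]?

94

Step 1: Identify the maximum value: max = 96
Step 2: Identify the minimum value: min = 2
Step 3: Range = max - min = 96 - 2 = 94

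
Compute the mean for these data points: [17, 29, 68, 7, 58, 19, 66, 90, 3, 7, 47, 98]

42.4167

Step 1: Sum all values: 17 + 29 + 68 + 7 + 58 + 19 + 66 + 90 + 3 + 7 + 47 + 98 = 509
Step 2: Count the number of values: n = 12
Step 3: Mean = sum / n = 509 / 12 = 42.4167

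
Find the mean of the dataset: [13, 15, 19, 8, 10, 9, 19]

13.2857

Step 1: Sum all values: 13 + 15 + 19 + 8 + 10 + 9 + 19 = 93
Step 2: Count the number of values: n = 7
Step 3: Mean = sum / n = 93 / 7 = 13.2857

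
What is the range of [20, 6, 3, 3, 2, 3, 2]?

18

Step 1: Identify the maximum value: max = 20
Step 2: Identify the minimum value: min = 2
Step 3: Range = max - min = 20 - 2 = 18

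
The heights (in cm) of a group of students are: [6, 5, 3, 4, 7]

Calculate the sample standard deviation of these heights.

1.5811

Step 1: Compute the mean: 5
Step 2: Sum of squared deviations from the mean: 10
Step 3: Sample variance = 10 / 4 = 2.5
Step 4: Standard deviation = sqrt(2.5) = 1.5811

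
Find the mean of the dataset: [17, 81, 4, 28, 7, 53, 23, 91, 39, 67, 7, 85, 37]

41.4615

Step 1: Sum all values: 17 + 81 + 4 + 28 + 7 + 53 + 23 + 91 + 39 + 67 + 7 + 85 + 37 = 539
Step 2: Count the number of values: n = 13
Step 3: Mean = sum / n = 539 / 13 = 41.4615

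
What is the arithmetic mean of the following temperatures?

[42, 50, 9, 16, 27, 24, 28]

28

Step 1: Sum all values: 42 + 50 + 9 + 16 + 27 + 24 + 28 = 196
Step 2: Count the number of values: n = 7
Step 3: Mean = sum / n = 196 / 7 = 28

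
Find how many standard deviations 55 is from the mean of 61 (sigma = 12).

-0.5

Step 1: Recall the z-score formula: z = (x - mu) / sigma
Step 2: Substitute values: z = (55 - 61) / 12
Step 3: z = -6 / 12 = -0.5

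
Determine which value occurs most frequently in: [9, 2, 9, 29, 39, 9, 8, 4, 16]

9

Step 1: Count the frequency of each value:
  2: appears 1 time(s)
  4: appears 1 time(s)
  8: appears 1 time(s)
  9: appears 3 time(s)
  16: appears 1 time(s)
  29: appears 1 time(s)
  39: appears 1 time(s)
Step 2: The value 9 appears most frequently (3 times).
Step 3: Mode = 9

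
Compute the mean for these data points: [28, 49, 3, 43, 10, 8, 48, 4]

24.125

Step 1: Sum all values: 28 + 49 + 3 + 43 + 10 + 8 + 48 + 4 = 193
Step 2: Count the number of values: n = 8
Step 3: Mean = sum / n = 193 / 8 = 24.125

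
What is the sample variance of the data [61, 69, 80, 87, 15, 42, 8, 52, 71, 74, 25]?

734.4909

Step 1: Compute the mean: (61 + 69 + 80 + 87 + 15 + 42 + 8 + 52 + 71 + 74 + 25) / 11 = 53.0909
Step 2: Compute squared deviations from the mean:
  (61 - 53.0909)^2 = 62.5537
  (69 - 53.0909)^2 = 253.0992
  (80 - 53.0909)^2 = 724.0992
  (87 - 53.0909)^2 = 1149.8264
  (15 - 53.0909)^2 = 1450.9174
  (42 - 53.0909)^2 = 123.0083
  (8 - 53.0909)^2 = 2033.1901
  (52 - 53.0909)^2 = 1.1901
  (71 - 53.0909)^2 = 320.7355
  (74 - 53.0909)^2 = 437.1901
  (25 - 53.0909)^2 = 789.0992
Step 3: Sum of squared deviations = 7344.9091
Step 4: Sample variance = 7344.9091 / 10 = 734.4909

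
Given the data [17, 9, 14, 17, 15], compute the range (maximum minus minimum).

8

Step 1: Identify the maximum value: max = 17
Step 2: Identify the minimum value: min = 9
Step 3: Range = max - min = 17 - 9 = 8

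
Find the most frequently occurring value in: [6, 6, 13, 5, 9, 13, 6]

6

Step 1: Count the frequency of each value:
  5: appears 1 time(s)
  6: appears 3 time(s)
  9: appears 1 time(s)
  13: appears 2 time(s)
Step 2: The value 6 appears most frequently (3 times).
Step 3: Mode = 6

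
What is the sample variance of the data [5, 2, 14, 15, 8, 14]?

29.8667

Step 1: Compute the mean: (5 + 2 + 14 + 15 + 8 + 14) / 6 = 9.6667
Step 2: Compute squared deviations from the mean:
  (5 - 9.6667)^2 = 21.7778
  (2 - 9.6667)^2 = 58.7778
  (14 - 9.6667)^2 = 18.7778
  (15 - 9.6667)^2 = 28.4444
  (8 - 9.6667)^2 = 2.7778
  (14 - 9.6667)^2 = 18.7778
Step 3: Sum of squared deviations = 149.3333
Step 4: Sample variance = 149.3333 / 5 = 29.8667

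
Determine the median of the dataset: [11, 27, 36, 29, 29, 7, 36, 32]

29

Step 1: Sort the data in ascending order: [7, 11, 27, 29, 29, 32, 36, 36]
Step 2: The number of values is n = 8.
Step 3: Since n is even, the median is the average of positions 4 and 5:
  Median = (29 + 29) / 2 = 29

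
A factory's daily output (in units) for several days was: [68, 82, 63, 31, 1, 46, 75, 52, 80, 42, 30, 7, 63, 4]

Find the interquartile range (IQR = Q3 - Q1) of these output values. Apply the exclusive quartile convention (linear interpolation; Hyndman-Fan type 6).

45.5

Step 1: Sort the data: [1, 4, 7, 30, 31, 42, 46, 52, 63, 63, 68, 75, 80, 82]
Step 2: n = 14
Step 3: Using the exclusive quartile method:
  Q1 = 24.25
  Q2 (median) = 49
  Q3 = 69.75
  IQR = Q3 - Q1 = 69.75 - 24.25 = 45.5
Step 4: IQR = 45.5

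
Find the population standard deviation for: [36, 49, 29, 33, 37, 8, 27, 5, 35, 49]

13.9771

Step 1: Compute the mean: 30.8
Step 2: Sum of squared deviations from the mean: 1953.6
Step 3: Population variance = 1953.6 / 10 = 195.36
Step 4: Standard deviation = sqrt(195.36) = 13.9771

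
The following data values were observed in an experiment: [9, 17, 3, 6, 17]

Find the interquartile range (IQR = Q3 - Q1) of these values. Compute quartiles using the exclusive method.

12.5

Step 1: Sort the data: [3, 6, 9, 17, 17]
Step 2: n = 5
Step 3: Using the exclusive quartile method:
  Q1 = 4.5
  Q2 (median) = 9
  Q3 = 17
  IQR = Q3 - Q1 = 17 - 4.5 = 12.5
Step 4: IQR = 12.5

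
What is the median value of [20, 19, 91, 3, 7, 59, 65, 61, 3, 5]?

19.5

Step 1: Sort the data in ascending order: [3, 3, 5, 7, 19, 20, 59, 61, 65, 91]
Step 2: The number of values is n = 10.
Step 3: Since n is even, the median is the average of positions 5 and 6:
  Median = (19 + 20) / 2 = 19.5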